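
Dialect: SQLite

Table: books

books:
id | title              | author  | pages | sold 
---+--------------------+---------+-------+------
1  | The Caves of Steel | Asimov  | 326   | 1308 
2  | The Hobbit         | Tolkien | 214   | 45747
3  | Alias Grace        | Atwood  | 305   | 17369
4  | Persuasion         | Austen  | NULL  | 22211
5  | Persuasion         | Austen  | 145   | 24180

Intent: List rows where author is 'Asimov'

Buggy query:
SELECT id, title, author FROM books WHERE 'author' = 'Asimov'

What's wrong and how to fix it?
Bug: Single quotes denote string literals in SQL; the column name is being compared as a constant string

Fix: Reference the column as author without single quotes

Corrected query:
SELECT id, title, author FROM books WHERE author = 'Asimov'

Result:
id | title              | author
---+--------------------+-------
1  | The Caves of Steel | Asimov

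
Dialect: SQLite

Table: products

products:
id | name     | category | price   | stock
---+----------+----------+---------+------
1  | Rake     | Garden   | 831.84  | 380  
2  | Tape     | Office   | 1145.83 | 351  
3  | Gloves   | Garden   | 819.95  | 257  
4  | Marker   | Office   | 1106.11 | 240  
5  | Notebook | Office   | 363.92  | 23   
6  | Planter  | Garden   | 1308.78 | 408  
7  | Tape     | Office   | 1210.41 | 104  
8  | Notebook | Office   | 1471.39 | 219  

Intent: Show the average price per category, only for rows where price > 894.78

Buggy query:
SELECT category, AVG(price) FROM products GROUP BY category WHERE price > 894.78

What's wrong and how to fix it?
Bug: Row-level WHERE must come before GROUP BY in the clause order

Fix: Move the WHERE clause before GROUP BY

Corrected query:
SELECT category, AVG(price) FROM products WHERE price > 894.78 GROUP BY category

Result:
category | AVG(price)
---------+-----------
Garden   | 1308.78   
Office   | 1233.435  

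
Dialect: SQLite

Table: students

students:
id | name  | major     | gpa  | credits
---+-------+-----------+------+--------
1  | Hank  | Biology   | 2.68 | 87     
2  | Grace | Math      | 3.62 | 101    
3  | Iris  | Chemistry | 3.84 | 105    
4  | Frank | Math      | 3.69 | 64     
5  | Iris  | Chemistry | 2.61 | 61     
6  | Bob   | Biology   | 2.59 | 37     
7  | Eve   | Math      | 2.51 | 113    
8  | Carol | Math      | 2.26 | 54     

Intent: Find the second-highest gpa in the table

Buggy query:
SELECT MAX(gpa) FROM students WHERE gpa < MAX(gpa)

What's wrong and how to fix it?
Bug: MAX(gpa) on the right of the comparison is an aggregate-in-WHERE error

Fix: Compute the overall MAX in a subquery, then take MAX of rows below it

Corrected query:
SELECT MAX(gpa) FROM students WHERE gpa < (SELECT MAX(gpa) FROM students)

Result:
MAX(gpa)
--------
3.69    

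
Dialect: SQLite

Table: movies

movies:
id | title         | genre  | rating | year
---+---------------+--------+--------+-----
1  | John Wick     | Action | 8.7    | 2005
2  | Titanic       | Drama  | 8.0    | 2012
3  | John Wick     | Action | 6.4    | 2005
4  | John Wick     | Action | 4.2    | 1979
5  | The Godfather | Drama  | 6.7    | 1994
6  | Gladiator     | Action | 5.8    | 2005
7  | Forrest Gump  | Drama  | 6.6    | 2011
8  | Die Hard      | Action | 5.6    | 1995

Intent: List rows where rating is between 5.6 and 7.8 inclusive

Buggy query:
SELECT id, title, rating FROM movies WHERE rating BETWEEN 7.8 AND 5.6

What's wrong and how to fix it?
Bug: The bounds are reversed; BETWEEN a AND b requires a <= b to match anything

Fix: Swap the bounds so the smaller value comes first

Corrected query:
SELECT id, title, rating FROM movies WHERE rating BETWEEN 5.6 AND 7.8

Result:
id | title         | rating
---+---------------+-------
3  | John Wick     | 6.4   
5  | The Godfather | 6.7   
6  | Gladiator     | 5.8   
7  | Forrest Gump  | 6.6   
8  | Die Hard      | 5.6   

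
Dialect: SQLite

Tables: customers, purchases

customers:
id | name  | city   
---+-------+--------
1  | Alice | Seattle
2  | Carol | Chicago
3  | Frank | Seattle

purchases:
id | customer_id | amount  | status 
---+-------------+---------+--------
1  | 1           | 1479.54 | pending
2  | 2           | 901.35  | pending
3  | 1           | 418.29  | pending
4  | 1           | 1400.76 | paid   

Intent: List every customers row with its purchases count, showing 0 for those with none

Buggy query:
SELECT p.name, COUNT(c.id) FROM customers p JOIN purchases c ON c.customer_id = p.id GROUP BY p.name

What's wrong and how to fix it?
Bug: An inner join excludes parents with zero children

Fix: Use LEFT JOIN so parents without children still appear (COUNT(c.id) gives 0)

Corrected query:
SELECT p.name, COUNT(c.id) FROM customers p LEFT JOIN purchases c ON c.customer_id = p.id GROUP BY p.name

Result:
name  | COUNT(c.id)
------+------------
Alice | 3          
Carol | 1          
Frank | 0          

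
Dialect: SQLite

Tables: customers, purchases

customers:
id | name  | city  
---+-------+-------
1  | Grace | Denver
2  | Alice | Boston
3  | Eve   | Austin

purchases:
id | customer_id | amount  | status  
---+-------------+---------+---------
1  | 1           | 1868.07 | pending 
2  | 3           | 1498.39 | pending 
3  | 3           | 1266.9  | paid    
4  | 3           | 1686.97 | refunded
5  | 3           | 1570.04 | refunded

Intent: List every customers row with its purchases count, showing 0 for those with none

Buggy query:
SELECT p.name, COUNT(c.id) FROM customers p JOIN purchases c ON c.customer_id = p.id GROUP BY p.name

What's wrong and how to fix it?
Bug: INNER JOIN drops customers rows that have no matching purchases rows

Fix: Use LEFT JOIN so parents without children still appear (COUNT(c.id) gives 0)

Corrected query:
SELECT p.name, COUNT(c.id) FROM customers p LEFT JOIN purchases c ON c.customer_id = p.id GROUP BY p.name

Result:
name  | COUNT(c.id)
------+------------
Alice | 0          
Eve   | 4          
Grace | 1          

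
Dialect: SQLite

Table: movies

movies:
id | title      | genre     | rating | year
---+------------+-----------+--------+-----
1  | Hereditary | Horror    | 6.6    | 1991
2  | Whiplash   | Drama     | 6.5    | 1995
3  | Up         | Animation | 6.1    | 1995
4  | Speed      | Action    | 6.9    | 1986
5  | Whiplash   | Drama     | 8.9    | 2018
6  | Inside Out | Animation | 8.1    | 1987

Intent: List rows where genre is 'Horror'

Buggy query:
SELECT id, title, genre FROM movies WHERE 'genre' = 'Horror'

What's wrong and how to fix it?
Bug: 'genre' in single quotes is a string literal, not the column; the comparison is literal-vs-literal and never true

Fix: Reference the column as genre without single quotes

Corrected query:
SELECT id, title, genre FROM movies WHERE genre = 'Horror'

Result:
id | title      | genre 
---+------------+-------
1  | Hereditary | Horror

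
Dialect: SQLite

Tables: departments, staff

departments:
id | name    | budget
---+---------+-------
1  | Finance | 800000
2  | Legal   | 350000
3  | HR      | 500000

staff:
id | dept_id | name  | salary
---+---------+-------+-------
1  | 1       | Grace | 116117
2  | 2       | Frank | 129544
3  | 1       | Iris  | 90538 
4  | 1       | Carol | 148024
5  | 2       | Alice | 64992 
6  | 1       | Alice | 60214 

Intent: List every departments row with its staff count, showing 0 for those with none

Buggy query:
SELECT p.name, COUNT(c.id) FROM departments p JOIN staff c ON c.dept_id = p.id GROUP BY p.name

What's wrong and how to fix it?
Bug: An inner join excludes parents with zero children

Fix: Switch to LEFT JOIN to retain unmatched parent rows

Corrected query:
SELECT p.name, COUNT(c.id) FROM departments p LEFT JOIN staff c ON c.dept_id = p.id GROUP BY p.name

Result:
name    | COUNT(c.id)
--------+------------
Finance | 4          
HR      | 0          
Legal   | 2          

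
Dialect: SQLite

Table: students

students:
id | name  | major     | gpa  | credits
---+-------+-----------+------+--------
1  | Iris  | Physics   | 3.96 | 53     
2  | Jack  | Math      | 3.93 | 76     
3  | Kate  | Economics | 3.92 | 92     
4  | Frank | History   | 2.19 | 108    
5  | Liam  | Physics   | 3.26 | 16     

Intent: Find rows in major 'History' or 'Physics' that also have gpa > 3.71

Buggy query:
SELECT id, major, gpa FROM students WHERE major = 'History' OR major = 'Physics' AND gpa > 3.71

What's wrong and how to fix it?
Bug: Without parentheses, AND is evaluated before OR, so the gpa filter only applies to the 'Physics' branch

Fix: Group the OR with parentheses (or use IN), then AND the threshold

Corrected query:
SELECT id, major, gpa FROM students WHERE (major = 'History' OR major = 'Physics') AND gpa > 3.71

Result:
id | major   | gpa 
---+---------+-----
1  | Physics | 3.96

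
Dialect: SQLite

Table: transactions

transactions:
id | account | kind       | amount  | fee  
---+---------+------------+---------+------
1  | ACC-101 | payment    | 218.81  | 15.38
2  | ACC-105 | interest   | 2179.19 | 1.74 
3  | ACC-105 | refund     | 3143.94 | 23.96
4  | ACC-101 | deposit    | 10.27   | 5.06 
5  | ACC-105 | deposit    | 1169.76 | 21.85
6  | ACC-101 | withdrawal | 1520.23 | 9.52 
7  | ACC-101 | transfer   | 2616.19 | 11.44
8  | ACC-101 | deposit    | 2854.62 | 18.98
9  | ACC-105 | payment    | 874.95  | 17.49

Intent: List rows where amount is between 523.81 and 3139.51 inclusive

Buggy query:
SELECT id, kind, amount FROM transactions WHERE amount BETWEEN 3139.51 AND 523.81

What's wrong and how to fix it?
Bug: BETWEEN expects the lower bound first; with 3139.51 AND 523.81 the range is empty

Fix: Write BETWEEN 523.81 AND 3139.51

Corrected query:
SELECT id, kind, amount FROM transactions WHERE amount BETWEEN 523.81 AND 3139.51

Result:
id | kind       | amount 
---+------------+--------
2  | interest   | 2179.19
5  | deposit    | 1169.76
6  | withdrawal | 1520.23
7  | transfer   | 2616.19
8  | deposit    | 2854.62
9  | payment    | 874.95 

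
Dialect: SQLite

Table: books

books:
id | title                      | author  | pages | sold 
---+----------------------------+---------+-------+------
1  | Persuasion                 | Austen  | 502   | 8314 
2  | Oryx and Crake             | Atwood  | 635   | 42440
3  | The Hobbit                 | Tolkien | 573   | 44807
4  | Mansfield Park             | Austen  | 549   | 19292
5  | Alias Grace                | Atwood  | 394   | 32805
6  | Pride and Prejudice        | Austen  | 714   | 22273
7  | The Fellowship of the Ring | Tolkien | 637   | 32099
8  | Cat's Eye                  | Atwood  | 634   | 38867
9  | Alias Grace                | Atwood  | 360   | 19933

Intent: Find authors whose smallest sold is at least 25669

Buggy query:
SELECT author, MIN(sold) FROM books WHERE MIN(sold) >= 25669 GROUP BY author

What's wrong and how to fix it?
Bug: MIN() in WHERE is a misuse of aggregate

Fix: Replace WHERE with HAVING after the GROUP BY

Corrected query:
SELECT author, MIN(sold) FROM books GROUP BY author HAVING MIN(sold) >= 25669

Result:
author  | MIN(sold)
--------+----------
Tolkien | 32099    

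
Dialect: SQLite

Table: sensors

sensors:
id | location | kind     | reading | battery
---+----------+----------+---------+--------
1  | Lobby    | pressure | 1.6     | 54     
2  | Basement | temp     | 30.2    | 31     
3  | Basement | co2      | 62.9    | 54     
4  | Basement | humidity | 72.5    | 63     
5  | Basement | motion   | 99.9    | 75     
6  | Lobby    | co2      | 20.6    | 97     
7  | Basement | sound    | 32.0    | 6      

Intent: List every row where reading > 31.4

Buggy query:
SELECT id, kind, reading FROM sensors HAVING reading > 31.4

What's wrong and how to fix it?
Bug: This is a non-aggregate query (no GROUP BY, no aggregates), so in SQLite the HAVING clause is invalid here; a row-level condition belongs in WHERE

Fix: Replace HAVING with WHERE since the condition applies to individual rows

Corrected query:
SELECT id, kind, reading FROM sensors WHERE reading > 31.4

Result:
id | kind     | reading
---+----------+--------
3  | co2      | 62.9   
4  | humidity | 72.5   
5  | motion   | 99.9   
7  | sound    | 32     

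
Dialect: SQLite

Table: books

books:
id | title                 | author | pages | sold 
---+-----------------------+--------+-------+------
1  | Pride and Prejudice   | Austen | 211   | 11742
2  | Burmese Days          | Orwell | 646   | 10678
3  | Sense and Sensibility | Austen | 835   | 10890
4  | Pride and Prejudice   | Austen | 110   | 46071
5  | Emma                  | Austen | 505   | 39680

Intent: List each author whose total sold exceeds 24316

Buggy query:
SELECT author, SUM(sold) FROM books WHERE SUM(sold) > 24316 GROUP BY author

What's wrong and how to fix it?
Bug: Aggregate functions cannot appear in a WHERE clause

Fix: Use HAVING (which filters groups after aggregation) instead of WHERE

Corrected query:
SELECT author, SUM(sold) FROM books GROUP BY author HAVING SUM(sold) > 24316

Result:
author | SUM(sold)
-------+----------
Austen | 108383   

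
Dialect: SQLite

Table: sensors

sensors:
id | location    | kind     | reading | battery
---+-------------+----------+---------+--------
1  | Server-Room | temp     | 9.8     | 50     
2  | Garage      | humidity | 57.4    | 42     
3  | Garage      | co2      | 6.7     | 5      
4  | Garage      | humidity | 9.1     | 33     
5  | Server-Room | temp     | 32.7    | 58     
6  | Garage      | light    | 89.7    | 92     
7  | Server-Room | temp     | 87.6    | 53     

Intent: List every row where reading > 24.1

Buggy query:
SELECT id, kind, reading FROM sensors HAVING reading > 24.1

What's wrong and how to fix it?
Bug: This is a non-aggregate query (no GROUP BY, no aggregates), so in SQLite the HAVING clause is invalid here; a row-level condition belongs in WHERE

Fix: Replace HAVING with WHERE since the condition applies to individual rows

Corrected query:
SELECT id, kind, reading FROM sensors WHERE reading > 24.1

Result:
id | kind     | reading
---+----------+--------
2  | humidity | 57.4   
5  | temp     | 32.7   
6  | light    | 89.7   
7  | temp     | 87.6   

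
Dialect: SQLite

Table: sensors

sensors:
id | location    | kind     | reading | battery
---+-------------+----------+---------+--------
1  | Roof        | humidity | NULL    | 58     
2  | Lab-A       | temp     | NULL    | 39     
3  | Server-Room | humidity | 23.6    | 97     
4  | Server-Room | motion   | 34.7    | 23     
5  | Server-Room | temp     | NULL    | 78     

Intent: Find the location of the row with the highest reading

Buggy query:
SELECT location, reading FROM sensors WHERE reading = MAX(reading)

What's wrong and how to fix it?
Bug: MAX(reading) is an aggregate and cannot be used directly in WHERE

Fix: Use a subquery: WHERE reading = (SELECT MAX(reading) FROM sensors)

Corrected query:
SELECT location, reading FROM sensors WHERE reading = (SELECT MAX(reading) FROM sensors)

Result:
location    | reading
------------+--------
Server-Room | 34.7   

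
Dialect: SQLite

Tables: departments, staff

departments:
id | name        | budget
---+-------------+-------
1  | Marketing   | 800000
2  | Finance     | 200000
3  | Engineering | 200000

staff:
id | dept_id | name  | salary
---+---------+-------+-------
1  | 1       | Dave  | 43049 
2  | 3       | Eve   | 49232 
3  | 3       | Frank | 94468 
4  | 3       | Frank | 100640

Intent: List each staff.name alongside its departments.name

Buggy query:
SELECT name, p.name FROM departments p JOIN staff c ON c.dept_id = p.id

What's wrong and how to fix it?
Bug: 'name' exists in both joined tables, so the database can't tell which one is meant

Fix: Prefix ambiguous columns with the table alias

Corrected query:
SELECT c.name, p.name FROM departments p JOIN staff c ON c.dept_id = p.id

Result:
name  | name       
------+------------
Dave  | Marketing  
Eve   | Engineering
Frank | Engineering
Frank | Engineering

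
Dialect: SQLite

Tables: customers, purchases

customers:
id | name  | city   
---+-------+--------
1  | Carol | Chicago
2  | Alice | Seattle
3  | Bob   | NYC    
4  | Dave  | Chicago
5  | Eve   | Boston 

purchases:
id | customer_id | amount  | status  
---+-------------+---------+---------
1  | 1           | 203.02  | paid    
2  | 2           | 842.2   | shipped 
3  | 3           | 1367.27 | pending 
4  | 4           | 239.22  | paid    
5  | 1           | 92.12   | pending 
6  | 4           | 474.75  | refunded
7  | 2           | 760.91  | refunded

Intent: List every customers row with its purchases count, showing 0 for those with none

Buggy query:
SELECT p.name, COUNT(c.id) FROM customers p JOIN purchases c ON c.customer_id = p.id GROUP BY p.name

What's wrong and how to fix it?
Bug: INNER JOIN drops customers rows that have no matching purchases rows

Fix: Use LEFT JOIN so parents without children still appear (COUNT(c.id) gives 0)

Corrected query:
SELECT p.name, COUNT(c.id) FROM customers p LEFT JOIN purchases c ON c.customer_id = p.id GROUP BY p.name

Result:
name  | COUNT(c.id)
------+------------
Alice | 2          
Bob   | 1          
Carol | 2          
Dave  | 2          
Eve   | 0          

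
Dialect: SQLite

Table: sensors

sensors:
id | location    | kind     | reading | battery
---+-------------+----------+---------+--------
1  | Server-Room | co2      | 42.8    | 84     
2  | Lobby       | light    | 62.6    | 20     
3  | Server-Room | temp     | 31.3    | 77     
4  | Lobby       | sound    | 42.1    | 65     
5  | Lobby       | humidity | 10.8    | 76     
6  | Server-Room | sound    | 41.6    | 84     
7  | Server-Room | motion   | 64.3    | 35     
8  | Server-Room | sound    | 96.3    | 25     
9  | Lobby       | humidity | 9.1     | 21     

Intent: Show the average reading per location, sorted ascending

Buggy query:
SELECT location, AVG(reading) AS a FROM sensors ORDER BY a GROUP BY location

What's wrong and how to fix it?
Bug: GROUP BY must precede ORDER BY

Fix: Reorder: SELECT … FROM … GROUP BY … ORDER BY …

Corrected query:
SELECT location, AVG(reading) AS a FROM sensors GROUP BY location ORDER BY a

Result:
location    | a    
------------+------
Lobby       | 31.15
Server-Room | 55.26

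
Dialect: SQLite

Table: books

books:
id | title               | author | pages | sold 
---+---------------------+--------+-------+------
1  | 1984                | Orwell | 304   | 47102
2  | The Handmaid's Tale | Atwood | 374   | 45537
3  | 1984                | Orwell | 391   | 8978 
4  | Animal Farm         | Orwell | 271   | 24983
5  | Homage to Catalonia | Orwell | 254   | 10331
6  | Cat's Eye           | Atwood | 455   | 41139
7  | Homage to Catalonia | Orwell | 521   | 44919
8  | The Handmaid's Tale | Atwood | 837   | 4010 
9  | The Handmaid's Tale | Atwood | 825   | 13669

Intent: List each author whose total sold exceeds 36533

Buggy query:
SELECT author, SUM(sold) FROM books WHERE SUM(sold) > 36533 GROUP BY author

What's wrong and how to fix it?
Bug: WHERE runs before GROUP BY, so aggregates aren't available there

Fix: Move the aggregate condition to a HAVING clause

Corrected query:
SELECT author, SUM(sold) FROM books GROUP BY author HAVING SUM(sold) > 36533

Result:
author | SUM(sold)
-------+----------
Atwood | 104355   
Orwell | 136313   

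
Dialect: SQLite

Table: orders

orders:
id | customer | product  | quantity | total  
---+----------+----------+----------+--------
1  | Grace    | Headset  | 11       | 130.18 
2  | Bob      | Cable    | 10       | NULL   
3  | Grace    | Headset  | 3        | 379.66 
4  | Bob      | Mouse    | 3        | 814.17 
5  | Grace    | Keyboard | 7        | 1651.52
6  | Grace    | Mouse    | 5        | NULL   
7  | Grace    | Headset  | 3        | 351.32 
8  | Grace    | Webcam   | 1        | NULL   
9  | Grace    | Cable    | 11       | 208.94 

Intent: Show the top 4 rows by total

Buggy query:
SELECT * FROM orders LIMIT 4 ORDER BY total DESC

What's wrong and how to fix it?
Bug: LIMIT must come after ORDER BY

Fix: Swap the clauses: ORDER BY first, then LIMIT

Corrected query:
SELECT * FROM orders ORDER BY total DESC LIMIT 4

Result:
id | customer | product  | quantity | total  
---+----------+----------+----------+--------
5  | Grace    | Keyboard | 7        | 1651.52
4  | Bob      | Mouse    | 3        | 814.17 
3  | Grace    | Headset  | 3        | 379.66 
7  | Grace    | Headset  | 3        | 351.32 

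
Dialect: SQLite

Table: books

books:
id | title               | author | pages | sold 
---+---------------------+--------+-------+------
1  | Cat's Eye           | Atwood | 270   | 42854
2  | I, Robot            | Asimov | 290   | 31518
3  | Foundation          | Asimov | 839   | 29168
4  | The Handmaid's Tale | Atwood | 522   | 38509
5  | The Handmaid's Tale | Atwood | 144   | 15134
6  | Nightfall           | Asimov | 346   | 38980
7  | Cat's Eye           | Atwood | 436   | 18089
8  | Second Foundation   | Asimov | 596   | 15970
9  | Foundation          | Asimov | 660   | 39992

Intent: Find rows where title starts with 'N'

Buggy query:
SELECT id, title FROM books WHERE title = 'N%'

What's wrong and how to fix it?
Bug: Wildcards only work with LIKE; '=' treats '%' as a literal character

Fix: Replace '=' with LIKE so 'N%' is treated as a pattern

Corrected query:
SELECT id, title FROM books WHERE title LIKE 'N%'

Result:
id | title    
---+----------
6  | Nightfall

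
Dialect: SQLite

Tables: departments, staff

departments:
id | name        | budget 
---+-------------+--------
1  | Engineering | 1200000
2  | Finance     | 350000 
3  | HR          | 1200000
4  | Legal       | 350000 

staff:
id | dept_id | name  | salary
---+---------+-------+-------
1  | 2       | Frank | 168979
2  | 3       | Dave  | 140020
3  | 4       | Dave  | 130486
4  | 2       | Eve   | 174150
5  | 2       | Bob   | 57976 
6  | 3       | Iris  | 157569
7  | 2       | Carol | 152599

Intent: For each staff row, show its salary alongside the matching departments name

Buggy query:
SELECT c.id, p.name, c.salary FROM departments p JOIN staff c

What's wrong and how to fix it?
Bug: Missing join condition: each staff row is matched to all departments rows instead of just its own

Fix: Specify the join condition linking the foreign key to the parent id

Corrected query:
SELECT c.id, p.name, c.salary FROM departments p JOIN staff c ON c.dept_id = p.id

Result:
id | name    | salary
---+---------+-------
1  | Finance | 168979
2  | HR      | 140020
3  | Legal   | 130486
4  | Finance | 174150
5  | Finance | 57976 
6  | HR      | 157569
7  | Finance | 152599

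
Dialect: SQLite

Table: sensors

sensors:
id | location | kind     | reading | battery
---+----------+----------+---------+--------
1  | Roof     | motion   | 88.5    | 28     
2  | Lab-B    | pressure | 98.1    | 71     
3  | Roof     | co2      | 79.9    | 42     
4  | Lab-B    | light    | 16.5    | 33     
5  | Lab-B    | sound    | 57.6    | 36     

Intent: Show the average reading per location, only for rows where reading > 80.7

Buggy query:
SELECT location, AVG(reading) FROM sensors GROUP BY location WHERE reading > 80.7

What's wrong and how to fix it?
Bug: Row-level WHERE must come before GROUP BY in the clause order

Fix: Place WHERE between FROM and GROUP BY

Corrected query:
SELECT location, AVG(reading) FROM sensors WHERE reading > 80.7 GROUP BY location

Result:
location | AVG(reading)
---------+-------------
Lab-B    | 98.1        
Roof     | 88.5        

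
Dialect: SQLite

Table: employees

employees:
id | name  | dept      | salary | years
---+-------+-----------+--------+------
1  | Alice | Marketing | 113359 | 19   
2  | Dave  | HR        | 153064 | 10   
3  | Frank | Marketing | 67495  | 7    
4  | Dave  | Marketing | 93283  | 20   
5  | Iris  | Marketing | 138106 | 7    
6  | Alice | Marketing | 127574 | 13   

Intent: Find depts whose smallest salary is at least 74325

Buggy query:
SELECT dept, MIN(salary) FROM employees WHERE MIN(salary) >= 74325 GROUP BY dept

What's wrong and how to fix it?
Bug: Aggregates like MIN are computed per group after WHERE runs

Fix: Replace WHERE with HAVING after the GROUP BY

Corrected query:
SELECT dept, MIN(salary) FROM employees GROUP BY dept HAVING MIN(salary) >= 74325

Result:
dept | MIN(salary)
-----+------------
HR   | 153064     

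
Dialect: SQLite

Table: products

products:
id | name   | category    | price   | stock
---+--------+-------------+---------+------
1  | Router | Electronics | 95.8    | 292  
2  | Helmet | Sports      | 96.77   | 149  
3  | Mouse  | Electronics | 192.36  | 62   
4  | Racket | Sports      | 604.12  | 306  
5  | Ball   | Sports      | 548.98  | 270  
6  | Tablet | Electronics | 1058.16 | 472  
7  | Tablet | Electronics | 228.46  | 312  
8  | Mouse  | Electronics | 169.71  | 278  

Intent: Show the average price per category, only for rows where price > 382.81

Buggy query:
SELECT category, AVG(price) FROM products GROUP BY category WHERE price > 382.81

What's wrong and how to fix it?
Bug: WHERE cannot follow GROUP BY

Fix: Move the WHERE clause before GROUP BY

Corrected query:
SELECT category, AVG(price) FROM products WHERE price > 382.81 GROUP BY category

Result:
category    | AVG(price)
------------+-----------
Electronics | 1058.16   
Sports      | 576.55    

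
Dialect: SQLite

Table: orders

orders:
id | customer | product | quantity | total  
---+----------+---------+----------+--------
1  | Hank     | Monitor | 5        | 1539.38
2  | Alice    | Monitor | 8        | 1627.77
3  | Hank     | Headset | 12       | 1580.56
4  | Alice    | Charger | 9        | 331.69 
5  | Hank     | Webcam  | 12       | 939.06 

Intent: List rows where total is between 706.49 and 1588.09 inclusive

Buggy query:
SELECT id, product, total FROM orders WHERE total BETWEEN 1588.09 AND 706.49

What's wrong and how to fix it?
Bug: The bounds are reversed; BETWEEN a AND b requires a <= b to match anything

Fix: Swap the bounds so the smaller value comes first

Corrected query:
SELECT id, product, total FROM orders WHERE total BETWEEN 706.49 AND 1588.09

Result:
id | product | total  
---+---------+--------
1  | Monitor | 1539.38
3  | Headset | 1580.56
5  | Webcam  | 939.06 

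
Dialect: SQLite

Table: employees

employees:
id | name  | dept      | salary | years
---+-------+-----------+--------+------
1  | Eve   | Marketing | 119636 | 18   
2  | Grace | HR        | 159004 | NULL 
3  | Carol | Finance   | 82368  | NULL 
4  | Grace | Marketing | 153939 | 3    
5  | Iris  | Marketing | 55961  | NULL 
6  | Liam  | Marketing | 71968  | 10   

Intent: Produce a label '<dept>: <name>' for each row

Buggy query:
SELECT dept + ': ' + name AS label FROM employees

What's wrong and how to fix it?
Bug: '+' is numeric addition; on text columns SQLite converts them to 0 instead of concatenating

Fix: Replace + with || to concatenate text

Corrected query:
SELECT dept || ': ' || name AS label FROM employees

Result:
label           
----------------
Marketing: Eve  
HR: Grace       
Finance: Carol  
Marketing: Grace
Marketing: Iris 
Marketing: Liam 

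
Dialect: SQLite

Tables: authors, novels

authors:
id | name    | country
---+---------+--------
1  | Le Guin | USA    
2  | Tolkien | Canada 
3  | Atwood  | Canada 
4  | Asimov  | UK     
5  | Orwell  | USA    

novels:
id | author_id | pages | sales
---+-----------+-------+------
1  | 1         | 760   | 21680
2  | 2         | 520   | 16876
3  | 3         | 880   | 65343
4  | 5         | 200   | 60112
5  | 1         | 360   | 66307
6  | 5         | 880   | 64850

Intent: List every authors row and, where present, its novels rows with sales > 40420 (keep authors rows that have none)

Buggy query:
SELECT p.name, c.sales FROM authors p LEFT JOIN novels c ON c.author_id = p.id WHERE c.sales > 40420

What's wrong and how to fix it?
Bug: Filtering c.sales in WHERE discards the NULL rows produced by LEFT JOIN, turning it into an inner join

Fix: Put 'c.sales > 40420' in the JOIN's ON clause instead of WHERE

Corrected query:
SELECT p.name, c.sales FROM authors p LEFT JOIN novels c ON c.author_id = p.id AND c.sales > 40420

Result:
name    | sales
--------+------
Le Guin | 66307
Tolkien | NULL 
Atwood  | 65343
Asimov  | NULL 
Orwell  | 60112
Orwell  | 64850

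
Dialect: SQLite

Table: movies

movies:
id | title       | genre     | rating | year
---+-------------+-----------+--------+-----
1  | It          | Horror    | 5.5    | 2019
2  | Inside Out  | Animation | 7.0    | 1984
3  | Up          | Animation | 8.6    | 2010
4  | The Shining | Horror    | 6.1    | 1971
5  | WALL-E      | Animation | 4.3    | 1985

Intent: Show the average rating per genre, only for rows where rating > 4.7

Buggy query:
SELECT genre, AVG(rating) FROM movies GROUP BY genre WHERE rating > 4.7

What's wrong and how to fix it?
Bug: WHERE cannot follow GROUP BY

Fix: Place WHERE between FROM and GROUP BY

Corrected query:
SELECT genre, AVG(rating) FROM movies WHERE rating > 4.7 GROUP BY genre

Result:
genre     | AVG(rating)
----------+------------
Animation | 7.8        
Horror    | 5.8        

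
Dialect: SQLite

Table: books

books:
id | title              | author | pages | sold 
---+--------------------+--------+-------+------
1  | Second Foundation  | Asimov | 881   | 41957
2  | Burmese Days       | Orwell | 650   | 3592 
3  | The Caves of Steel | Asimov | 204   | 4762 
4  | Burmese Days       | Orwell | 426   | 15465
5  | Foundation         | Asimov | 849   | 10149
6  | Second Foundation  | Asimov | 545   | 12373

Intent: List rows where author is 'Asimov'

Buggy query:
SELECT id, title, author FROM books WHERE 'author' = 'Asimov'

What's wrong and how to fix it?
Bug: Single quotes denote string literals in SQL; the column name is being compared as a constant string

Fix: Remove the quotes around the column name (or use double quotes for an identifier)

Corrected query:
SELECT id, title, author FROM books WHERE author = 'Asimov'

Result:
id | title              | author
---+--------------------+-------
1  | Second Foundation  | Asimov
3  | The Caves of Steel | Asimov
5  | Foundation         | Asimov
6  | Second Foundation  | Asimov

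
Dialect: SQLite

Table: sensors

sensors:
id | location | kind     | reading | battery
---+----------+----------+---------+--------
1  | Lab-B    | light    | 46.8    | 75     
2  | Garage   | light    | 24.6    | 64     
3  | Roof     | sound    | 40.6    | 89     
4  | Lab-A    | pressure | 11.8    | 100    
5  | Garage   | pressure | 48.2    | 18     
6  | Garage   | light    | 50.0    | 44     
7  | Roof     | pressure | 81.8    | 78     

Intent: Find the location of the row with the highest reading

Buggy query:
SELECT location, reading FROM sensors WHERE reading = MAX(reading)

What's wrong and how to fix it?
Bug: WHERE is evaluated per row; an aggregate over the whole table isn't defined there

Fix: Use a subquery: WHERE reading = (SELECT MAX(reading) FROM sensors)

Corrected query:
SELECT location, reading FROM sensors WHERE reading = (SELECT MAX(reading) FROM sensors)

Result:
location | reading
---------+--------
Roof     | 81.8   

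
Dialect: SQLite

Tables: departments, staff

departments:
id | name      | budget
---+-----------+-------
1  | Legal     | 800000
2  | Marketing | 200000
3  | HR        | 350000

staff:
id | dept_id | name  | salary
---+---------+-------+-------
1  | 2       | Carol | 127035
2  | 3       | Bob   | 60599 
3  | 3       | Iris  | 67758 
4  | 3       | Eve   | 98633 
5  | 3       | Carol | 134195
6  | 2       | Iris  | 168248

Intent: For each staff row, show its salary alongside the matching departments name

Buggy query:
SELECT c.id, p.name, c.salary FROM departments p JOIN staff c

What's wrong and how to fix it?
Bug: JOIN with no ON clause produces a cartesian product; every staff row pairs with every departments row

Fix: Specify the join condition linking the foreign key to the parent id

Corrected query:
SELECT c.id, p.name, c.salary FROM departments p JOIN staff c ON c.dept_id = p.id

Result:
id | name      | salary
---+-----------+-------
1  | Marketing | 127035
2  | HR        | 60599 
3  | HR        | 67758 
4  | HR        | 98633 
5  | HR        | 134195
6  | Marketing | 168248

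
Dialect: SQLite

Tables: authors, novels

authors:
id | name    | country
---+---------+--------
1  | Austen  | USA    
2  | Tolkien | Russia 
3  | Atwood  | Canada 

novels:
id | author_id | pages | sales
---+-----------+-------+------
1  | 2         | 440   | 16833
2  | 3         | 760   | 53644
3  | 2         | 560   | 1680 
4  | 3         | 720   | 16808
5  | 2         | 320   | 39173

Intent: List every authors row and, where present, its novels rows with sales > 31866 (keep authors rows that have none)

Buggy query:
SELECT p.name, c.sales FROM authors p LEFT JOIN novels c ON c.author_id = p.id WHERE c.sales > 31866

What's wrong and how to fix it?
Bug: A WHERE condition on the right-hand table after LEFT JOIN drops unmatched parents

Fix: Put 'c.sales > 31866' in the JOIN's ON clause instead of WHERE

Corrected query:
SELECT p.name, c.sales FROM authors p LEFT JOIN novels c ON c.author_id = p.id AND c.sales > 31866

Result:
name    | sales
--------+------
Austen  | NULL 
Tolkien | 39173
Atwood  | 53644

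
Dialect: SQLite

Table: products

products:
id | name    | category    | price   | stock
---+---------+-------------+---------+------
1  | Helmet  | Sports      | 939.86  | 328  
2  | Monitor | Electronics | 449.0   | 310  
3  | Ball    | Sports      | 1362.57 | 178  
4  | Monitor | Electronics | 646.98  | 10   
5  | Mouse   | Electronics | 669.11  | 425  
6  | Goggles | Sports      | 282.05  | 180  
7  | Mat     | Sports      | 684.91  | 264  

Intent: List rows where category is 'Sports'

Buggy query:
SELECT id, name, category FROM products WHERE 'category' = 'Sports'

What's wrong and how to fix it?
Bug: Single quotes denote string literals in SQL; the column name is being compared as a constant string

Fix: Reference the column as category without single quotes

Corrected query:
SELECT id, name, category FROM products WHERE category = 'Sports'

Result:
id | name    | category
---+---------+---------
1  | Helmet  | Sports  
3  | Ball    | Sports  
6  | Goggles | Sports  
7  | Mat     | Sports  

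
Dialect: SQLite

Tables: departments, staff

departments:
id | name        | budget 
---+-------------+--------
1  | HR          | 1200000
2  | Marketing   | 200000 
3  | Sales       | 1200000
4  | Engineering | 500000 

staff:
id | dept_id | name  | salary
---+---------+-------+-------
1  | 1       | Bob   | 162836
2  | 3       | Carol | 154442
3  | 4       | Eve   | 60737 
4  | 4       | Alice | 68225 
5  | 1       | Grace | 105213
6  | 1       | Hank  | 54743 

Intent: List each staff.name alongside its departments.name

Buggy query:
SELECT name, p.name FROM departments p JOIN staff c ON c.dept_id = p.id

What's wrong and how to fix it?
Bug: 'name' exists in both joined tables, so the database can't tell which one is meant

Fix: Qualify the column with its table alias (c.name)

Corrected query:
SELECT c.name, p.name FROM departments p JOIN staff c ON c.dept_id = p.id

Result:
name  | name       
------+------------
Bob   | HR         
Carol | Sales      
Eve   | Engineering
Alice | Engineering
Grace | HR         
Hank  | HR         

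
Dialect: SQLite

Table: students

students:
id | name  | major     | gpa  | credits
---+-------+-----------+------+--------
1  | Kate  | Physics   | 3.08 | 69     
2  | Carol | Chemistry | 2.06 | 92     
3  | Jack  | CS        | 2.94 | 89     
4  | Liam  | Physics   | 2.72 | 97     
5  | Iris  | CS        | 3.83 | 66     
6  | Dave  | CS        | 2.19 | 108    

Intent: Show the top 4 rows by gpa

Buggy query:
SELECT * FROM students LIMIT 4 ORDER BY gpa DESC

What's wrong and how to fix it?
Bug: ORDER BY cannot follow LIMIT; LIMIT is the final clause

Fix: Sort with ORDER BY, then apply LIMIT

Corrected query:
SELECT * FROM students ORDER BY gpa DESC LIMIT 4

Result:
id | name | major   | gpa  | credits
---+------+---------+------+--------
5  | Iris | CS      | 3.83 | 66     
1  | Kate | Physics | 3.08 | 69     
3  | Jack | CS      | 2.94 | 89     
4  | Liam | Physics | 2.72 | 97     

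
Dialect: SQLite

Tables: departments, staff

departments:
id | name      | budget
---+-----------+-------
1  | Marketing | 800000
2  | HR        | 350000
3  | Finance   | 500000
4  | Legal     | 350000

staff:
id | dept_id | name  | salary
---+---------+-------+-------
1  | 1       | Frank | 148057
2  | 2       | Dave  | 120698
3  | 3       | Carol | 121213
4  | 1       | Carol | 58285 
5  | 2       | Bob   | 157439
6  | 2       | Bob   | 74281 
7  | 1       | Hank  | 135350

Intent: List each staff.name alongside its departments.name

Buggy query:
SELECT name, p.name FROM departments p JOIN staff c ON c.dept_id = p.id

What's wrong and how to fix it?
Bug: Both tables have a 'name' column; the unqualified reference is ambiguous

Fix: Qualify the column with its table alias (c.name)

Corrected query:
SELECT c.name, p.name FROM departments p JOIN staff c ON c.dept_id = p.id

Result:
name  | name     
------+----------
Frank | Marketing
Dave  | HR       
Carol | Finance  
Carol | Marketing
Bob   | HR       
Bob   | HR       
Hank  | Marketing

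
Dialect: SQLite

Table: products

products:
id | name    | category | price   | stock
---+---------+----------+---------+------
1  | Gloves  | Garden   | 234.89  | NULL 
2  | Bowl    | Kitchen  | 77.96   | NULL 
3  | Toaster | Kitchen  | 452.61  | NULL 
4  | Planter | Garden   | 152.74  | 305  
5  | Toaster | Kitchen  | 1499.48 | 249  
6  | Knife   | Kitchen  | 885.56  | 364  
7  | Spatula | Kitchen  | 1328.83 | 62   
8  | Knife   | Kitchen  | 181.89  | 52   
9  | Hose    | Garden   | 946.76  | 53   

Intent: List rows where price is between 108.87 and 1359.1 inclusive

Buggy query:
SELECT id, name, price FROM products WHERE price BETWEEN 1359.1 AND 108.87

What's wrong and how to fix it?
Bug: BETWEEN expects the lower bound first; with 1359.1 AND 108.87 the range is empty

Fix: Swap the bounds so the smaller value comes first

Corrected query:
SELECT id, name, price FROM products WHERE price BETWEEN 108.87 AND 1359.1

Result:
id | name    | price  
---+---------+--------
1  | Gloves  | 234.89 
3  | Toaster | 452.61 
4  | Planter | 152.74 
6  | Knife   | 885.56 
7  | Spatula | 1328.83
8  | Knife   | 181.89 
9  | Hose    | 946.76 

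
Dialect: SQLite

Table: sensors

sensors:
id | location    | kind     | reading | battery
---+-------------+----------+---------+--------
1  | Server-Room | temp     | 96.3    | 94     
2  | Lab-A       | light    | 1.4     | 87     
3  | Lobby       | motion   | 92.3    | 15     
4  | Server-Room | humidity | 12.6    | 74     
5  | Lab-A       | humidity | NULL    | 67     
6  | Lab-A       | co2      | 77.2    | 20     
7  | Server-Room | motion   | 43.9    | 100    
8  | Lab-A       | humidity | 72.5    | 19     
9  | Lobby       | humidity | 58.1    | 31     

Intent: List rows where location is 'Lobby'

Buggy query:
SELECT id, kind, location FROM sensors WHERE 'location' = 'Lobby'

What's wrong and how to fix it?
Bug: Single quotes denote string literals in SQL; the column name is being compared as a constant string

Fix: Reference the column as location without single quotes

Corrected query:
SELECT id, kind, location FROM sensors WHERE location = 'Lobby'

Result:
id | kind     | location
---+----------+---------
3  | motion   | Lobby   
9  | humidity | Lobby   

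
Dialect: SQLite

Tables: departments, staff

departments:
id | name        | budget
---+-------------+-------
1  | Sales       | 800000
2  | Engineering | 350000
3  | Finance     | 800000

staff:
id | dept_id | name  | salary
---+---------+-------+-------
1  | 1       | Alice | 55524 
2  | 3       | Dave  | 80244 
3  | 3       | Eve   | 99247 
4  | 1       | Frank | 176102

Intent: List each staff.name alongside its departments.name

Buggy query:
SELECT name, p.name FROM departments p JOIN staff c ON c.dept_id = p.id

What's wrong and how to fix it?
Bug: 'name' exists in both joined tables, so the database can't tell which one is meant

Fix: Qualify the column with its table alias (c.name)

Corrected query:
SELECT c.name, p.name FROM departments p JOIN staff c ON c.dept_id = p.id

Result:
name  | name   
------+--------
Alice | Sales  
Dave  | Finance
Eve   | Finance
Frank | Sales  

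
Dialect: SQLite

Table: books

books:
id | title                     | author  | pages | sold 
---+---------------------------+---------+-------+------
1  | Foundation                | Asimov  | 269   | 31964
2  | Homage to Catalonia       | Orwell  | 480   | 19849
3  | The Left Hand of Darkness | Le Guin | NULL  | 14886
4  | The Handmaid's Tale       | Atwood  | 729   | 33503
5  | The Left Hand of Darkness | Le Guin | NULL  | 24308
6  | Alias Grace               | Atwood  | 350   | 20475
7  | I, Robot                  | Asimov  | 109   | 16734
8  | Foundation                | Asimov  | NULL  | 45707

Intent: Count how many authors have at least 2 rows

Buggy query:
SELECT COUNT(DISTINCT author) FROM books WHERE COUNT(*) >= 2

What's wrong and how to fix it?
Bug: WHERE filters individual rows, not groups, so a group-level COUNT is invalid there

Fix: Group first with HAVING COUNT(*) >= 2, then COUNT the resulting groups

Corrected query:
SELECT COUNT(*) FROM (SELECT author FROM books GROUP BY author HAVING COUNT(*) >= 2)

Result:
COUNT(*)
--------
3       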